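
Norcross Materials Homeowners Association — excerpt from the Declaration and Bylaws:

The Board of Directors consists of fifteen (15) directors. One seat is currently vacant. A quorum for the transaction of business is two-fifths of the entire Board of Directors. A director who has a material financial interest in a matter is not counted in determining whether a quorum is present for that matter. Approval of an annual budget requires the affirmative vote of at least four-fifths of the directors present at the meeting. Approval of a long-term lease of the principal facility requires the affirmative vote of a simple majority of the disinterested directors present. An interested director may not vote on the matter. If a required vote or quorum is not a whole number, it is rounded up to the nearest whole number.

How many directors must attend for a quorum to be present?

6

2/5 of 15 = 6.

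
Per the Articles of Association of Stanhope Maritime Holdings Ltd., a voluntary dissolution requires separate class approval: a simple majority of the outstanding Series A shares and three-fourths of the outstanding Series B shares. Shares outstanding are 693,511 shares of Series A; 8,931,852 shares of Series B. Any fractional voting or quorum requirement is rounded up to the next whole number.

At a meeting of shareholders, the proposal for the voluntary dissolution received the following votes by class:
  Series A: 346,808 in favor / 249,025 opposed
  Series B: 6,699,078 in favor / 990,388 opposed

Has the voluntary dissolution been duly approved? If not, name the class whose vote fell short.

Series A: a majority of 693511 is 346756; 346,756 required, 346,808 in favor — approved.
Series B: 3/4 of 8931852 = 6698889; 6,698,889 required, 6,699,078 in favor — approved.

Approved — every class gave the required vote.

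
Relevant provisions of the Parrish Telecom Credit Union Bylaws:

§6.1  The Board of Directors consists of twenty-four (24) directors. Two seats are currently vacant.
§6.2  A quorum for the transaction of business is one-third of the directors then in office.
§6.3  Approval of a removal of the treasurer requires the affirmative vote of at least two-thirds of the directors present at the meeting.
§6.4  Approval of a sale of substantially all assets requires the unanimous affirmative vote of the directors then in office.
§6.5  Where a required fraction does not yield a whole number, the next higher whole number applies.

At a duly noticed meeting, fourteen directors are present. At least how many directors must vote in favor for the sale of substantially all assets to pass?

The sale of substantially all assets requires the unanimous vote of the directors then in office (22).
Unanimous means all 22.
(Only 14 can vote, so the sale of substantially all assets cannot pass at this meeting, but the required vote is still 22.)

22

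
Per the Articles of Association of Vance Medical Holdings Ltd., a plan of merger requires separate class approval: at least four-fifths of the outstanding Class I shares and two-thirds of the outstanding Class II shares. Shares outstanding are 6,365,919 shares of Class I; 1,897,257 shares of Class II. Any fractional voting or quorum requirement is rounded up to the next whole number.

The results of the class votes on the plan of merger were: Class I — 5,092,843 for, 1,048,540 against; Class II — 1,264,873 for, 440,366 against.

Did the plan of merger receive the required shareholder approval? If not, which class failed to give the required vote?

Approved — every class gave the required vote.

Class I: 4/5 of 6365919 = 5092735.20, rounded up to 5092736; 5,092,736 required, 5,092,843 in favor — approved.
Class II: 2/3 of 1897257 = 1264838; 1,264,838 required, 1,264,873 in favor — approved.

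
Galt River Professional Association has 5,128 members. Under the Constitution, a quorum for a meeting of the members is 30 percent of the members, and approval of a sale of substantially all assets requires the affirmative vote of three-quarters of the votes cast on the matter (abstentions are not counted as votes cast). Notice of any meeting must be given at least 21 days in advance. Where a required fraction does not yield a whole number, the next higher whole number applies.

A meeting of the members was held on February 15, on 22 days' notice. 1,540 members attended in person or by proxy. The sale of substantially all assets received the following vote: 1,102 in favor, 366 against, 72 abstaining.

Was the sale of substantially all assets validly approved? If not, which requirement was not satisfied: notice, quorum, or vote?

Valid — all requirements satisfied.

Notice: 22 days given; 21 required. Satisfied.
Quorum: 30% of 5,128 = 1,538.40, rounded up to 1,539; 1,540 present. Satisfied.
Vote: requires three-fourths of the votes cast (1,540 − 72 abstaining = 1,468); 3/4 of 1468 = 1101, so 1,101 needed; 1,102 in favor. Satisfied.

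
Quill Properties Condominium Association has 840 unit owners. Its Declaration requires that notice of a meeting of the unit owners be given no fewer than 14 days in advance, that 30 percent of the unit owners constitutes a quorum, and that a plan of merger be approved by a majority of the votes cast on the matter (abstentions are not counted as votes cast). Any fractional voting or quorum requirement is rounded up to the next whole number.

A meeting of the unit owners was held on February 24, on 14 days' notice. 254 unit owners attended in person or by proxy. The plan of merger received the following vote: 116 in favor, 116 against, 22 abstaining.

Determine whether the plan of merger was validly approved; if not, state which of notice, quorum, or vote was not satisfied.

Invalid — vote requirement not satisfied.

Notice: 14 days given; 14 required. Satisfied.
Quorum: 30% of 840 = 252; 254 present. Satisfied.
Vote: requires a majority of the votes cast (254 − 22 abstaining = 232); a majority of 232 is 117, so 117 needed; 116 in favor. Not satisfied.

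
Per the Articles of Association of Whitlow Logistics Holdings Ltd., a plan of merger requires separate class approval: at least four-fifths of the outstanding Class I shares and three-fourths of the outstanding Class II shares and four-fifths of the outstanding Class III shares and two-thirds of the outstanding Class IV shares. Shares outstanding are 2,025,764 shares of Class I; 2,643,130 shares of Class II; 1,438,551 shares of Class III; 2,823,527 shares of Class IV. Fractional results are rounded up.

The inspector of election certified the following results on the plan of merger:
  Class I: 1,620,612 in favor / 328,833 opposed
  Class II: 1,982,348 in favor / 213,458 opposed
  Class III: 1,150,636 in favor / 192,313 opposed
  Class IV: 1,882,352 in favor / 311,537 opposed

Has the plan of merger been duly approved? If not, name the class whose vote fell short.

Not approved — the Class III shares did not give the required vote.

Class I: 4/5 of 2025764 = 1620611.20, rounded up to 1620612; 1,620,612 required, 1,620,612 in favor — approved.
Class II: 3/4 of 2643130 = 1982347.50, rounded up to 1982348; 1,982,348 required, 1,982,348 in favor — approved.
Class III: 4/5 of 1438551 = 1150840.80, rounded up to 1150841; 1,150,841 required, 1,150,636 in favor — not approved.
Class IV: 2/3 of 2823527 = 1882351.33, rounded up to 1882352; 1,882,352 required, 1,882,352 in favor — approved.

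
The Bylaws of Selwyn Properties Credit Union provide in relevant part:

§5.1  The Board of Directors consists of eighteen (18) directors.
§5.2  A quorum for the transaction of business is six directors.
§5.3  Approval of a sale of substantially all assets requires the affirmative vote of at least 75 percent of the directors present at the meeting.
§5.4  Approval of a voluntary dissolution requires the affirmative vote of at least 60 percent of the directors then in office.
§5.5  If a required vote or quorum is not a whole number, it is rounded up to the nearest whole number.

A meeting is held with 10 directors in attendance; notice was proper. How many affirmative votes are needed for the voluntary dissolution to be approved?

11

The voluntary dissolution requires three-fifths of the directors then in office (18).
3/5 of 18 = 10.80, rounded up to 11.
(Only 10 can vote, so the voluntary dissolution cannot pass at this meeting, but the required vote is still 11.)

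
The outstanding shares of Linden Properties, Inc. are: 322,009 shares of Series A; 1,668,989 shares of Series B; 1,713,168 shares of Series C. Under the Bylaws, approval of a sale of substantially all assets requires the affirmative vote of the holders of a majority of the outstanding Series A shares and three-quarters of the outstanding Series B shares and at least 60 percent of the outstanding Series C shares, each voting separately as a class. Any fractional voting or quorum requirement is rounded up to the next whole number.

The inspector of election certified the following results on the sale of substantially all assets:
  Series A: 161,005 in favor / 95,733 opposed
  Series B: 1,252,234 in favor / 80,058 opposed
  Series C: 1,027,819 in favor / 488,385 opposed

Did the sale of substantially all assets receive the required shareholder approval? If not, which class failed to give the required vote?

Series A: a majority of 322009 is 161005; 161,005 required, 161,005 in favor — approved.
Series B: 3/4 of 1668989 = 1251741.75, rounded up to 1251742; 1,251,742 required, 1,252,234 in favor — approved.
Series C: 3/5 of 1713168 = 1027900.80, rounded up to 1027901; 1,027,901 required, 1,027,819 in favor — not approved.

Not approved — the Series C shares did not give the required vote.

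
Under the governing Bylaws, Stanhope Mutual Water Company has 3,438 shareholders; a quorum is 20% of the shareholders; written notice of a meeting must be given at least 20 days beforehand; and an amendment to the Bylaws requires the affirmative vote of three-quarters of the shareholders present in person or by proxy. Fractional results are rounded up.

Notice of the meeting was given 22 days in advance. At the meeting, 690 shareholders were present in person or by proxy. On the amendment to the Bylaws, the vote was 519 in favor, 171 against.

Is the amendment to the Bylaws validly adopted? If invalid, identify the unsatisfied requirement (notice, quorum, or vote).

Valid — all requirements satisfied.

Notice: 22 days given; 20 required. Satisfied.
Quorum: 20% of 3,438 = 687.60, rounded up to 688; 690 present. Satisfied.
Vote: requires three-fourths of those present (690); 3/4 of 690 = 517.50, rounded up to 518, so 518 needed; 519 in favor. Satisfied.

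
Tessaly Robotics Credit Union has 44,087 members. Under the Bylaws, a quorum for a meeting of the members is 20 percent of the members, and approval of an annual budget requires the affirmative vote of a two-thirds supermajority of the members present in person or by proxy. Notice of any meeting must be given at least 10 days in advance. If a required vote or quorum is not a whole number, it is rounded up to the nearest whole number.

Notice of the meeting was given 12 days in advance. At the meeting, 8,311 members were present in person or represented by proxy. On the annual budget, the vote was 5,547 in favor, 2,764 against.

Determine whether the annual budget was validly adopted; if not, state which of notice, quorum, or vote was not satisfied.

Invalid — quorum requirement not satisfied.

Notice: 12 days given; 10 required. Satisfied.
Quorum: 20% of 44,087 = 8,817.40, rounded up to 8,818; 8,311 present. Not satisfied.
Vote: requires two-thirds of those present (8,311); 2/3 of 8311 = 5540.67, rounded up to 5541, so 5,541 needed; 5,547 in favor. Satisfied.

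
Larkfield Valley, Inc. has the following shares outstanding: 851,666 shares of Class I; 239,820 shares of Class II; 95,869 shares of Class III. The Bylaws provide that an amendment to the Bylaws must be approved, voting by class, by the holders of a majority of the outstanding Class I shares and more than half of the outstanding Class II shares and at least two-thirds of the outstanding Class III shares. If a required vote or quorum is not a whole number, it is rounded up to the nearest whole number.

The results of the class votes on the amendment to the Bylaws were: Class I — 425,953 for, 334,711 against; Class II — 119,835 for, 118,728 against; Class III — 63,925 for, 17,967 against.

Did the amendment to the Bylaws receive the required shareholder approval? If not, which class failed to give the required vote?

Not approved — the Class II shares did not give the required vote.

Class I: a majority of 851666 is 425834; 425,834 required, 425,953 in favor — approved.
Class II: a majority of 239820 is 119911; 119,911 required, 119,835 in favor — not approved.
Class III: 2/3 of 95869 = 63912.67, rounded up to 63913; 63,913 required, 63,925 in favor — approved.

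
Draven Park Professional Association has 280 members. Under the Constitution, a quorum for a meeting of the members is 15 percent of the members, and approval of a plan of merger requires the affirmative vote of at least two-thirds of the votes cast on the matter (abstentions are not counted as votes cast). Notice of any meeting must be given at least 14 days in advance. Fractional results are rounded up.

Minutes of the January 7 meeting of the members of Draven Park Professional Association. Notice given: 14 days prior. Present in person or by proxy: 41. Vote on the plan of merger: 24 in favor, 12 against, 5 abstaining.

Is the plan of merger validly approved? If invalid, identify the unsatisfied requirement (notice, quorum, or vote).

Notice: 14 days given; 14 required. Satisfied.
Quorum: 15% of 280 = 42; 41 present. Not satisfied.
Vote: requires two-thirds of the votes cast (41 − 5 abstaining = 36); 2/3 of 36 = 24, so 24 needed; 24 in favor. Satisfied.

Invalid — quorum requirement not satisfied.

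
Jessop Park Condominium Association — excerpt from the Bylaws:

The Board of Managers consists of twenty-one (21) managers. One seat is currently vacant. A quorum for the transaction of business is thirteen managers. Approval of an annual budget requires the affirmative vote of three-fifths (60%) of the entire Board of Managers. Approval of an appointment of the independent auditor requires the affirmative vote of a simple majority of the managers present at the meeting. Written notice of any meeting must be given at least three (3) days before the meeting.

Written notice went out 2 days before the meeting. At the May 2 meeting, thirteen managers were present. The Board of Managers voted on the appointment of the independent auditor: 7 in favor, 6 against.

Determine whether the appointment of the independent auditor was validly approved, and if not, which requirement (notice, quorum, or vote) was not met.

Invalid — notice requirement not satisfied.

Notice: 2 days given; 3 required (2 < 3). Not satisfied.
Quorum: 13 present; quorum is 13. Satisfied.
Vote: the appointment of the independent auditor requires a majority of the managers present (13). A majority of 13 is 7, so 7 affirmative votes are needed; 7 voted in favor. Satisfied.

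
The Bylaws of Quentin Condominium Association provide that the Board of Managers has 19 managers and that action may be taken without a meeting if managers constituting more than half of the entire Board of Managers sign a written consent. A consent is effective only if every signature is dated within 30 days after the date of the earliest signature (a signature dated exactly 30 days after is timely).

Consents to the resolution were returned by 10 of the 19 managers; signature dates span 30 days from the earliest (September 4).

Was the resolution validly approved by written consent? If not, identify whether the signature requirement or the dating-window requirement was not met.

Effective — both the signature and dating-window requirements are satisfied.

Signatures required: more than half of 19 — a majority of 19 is 10, so 10 needed; 10 signed. Sufficient.
Dating window: the latest signature is 30 days after the earliest; the limit is 30 days. Within the window.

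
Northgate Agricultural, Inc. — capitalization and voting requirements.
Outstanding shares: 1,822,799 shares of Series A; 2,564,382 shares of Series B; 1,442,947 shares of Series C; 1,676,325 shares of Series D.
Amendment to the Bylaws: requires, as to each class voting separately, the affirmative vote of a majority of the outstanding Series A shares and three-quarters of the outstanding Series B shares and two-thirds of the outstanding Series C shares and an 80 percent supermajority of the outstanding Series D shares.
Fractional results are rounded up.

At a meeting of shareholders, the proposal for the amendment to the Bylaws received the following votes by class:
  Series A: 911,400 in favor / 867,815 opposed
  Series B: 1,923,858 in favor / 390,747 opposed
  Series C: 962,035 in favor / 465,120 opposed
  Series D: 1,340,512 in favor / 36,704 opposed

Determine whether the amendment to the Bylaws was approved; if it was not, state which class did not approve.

Series A: a majority of 1822799 is 911400; 911,400 required, 911,400 in favor — approved.
Series B: 3/4 of 2564382 = 1923286.50, rounded up to 1923287; 1,923,287 required, 1,923,858 in favor — approved.
Series C: 2/3 of 1442947 = 961964.67, rounded up to 961965; 961,965 required, 962,035 in favor — approved.
Series D: 4/5 of 1676325 = 1341060; 1,341,060 required, 1,340,512 in favor — not approved.

Not approved — the Series D shares did not give the required vote.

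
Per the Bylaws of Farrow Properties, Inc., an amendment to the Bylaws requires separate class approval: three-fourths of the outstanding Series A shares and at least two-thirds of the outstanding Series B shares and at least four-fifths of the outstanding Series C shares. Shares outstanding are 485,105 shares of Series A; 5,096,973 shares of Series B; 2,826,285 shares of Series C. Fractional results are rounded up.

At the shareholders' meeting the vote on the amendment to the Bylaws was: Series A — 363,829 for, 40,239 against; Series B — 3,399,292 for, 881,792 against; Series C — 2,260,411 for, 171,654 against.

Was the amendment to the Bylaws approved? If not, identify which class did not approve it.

Series A: 3/4 of 485105 = 363828.75, rounded up to 363829; 363,829 required, 363,829 in favor — approved.
Series B: 2/3 of 5096973 = 3397982; 3,397,982 required, 3,399,292 in favor — approved.
Series C: 4/5 of 2826285 = 2261028; 2,261,028 required, 2,260,411 in favor — not approved.

Not approved — the Series C shares did not give the required vote.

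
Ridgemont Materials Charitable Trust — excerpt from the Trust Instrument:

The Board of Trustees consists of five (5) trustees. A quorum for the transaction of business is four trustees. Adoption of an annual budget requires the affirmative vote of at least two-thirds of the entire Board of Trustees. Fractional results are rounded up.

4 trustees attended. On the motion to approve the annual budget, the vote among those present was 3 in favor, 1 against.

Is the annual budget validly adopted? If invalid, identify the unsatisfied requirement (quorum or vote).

Invalid — vote requirement not satisfied.

Quorum: 4 present; quorum is 4. Satisfied.
Vote: the annual budget requires two-thirds of the entire Board of Trustees (5). 2/3 of 5 = 3.33, rounded up to 4, so 4 affirmative votes are needed; 3 voted in favor. Not satisfied.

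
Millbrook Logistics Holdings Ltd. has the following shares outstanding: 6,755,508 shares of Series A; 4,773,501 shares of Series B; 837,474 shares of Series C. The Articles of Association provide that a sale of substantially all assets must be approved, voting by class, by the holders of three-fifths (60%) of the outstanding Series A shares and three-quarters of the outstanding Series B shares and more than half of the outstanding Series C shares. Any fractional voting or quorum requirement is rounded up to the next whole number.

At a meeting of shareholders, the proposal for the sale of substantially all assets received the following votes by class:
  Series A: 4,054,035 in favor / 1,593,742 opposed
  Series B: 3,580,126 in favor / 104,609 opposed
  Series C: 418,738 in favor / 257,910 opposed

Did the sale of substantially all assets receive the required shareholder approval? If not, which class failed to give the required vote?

Series A: 3/5 of 6755508 = 4053304.80, rounded up to 4053305; 4,053,305 required, 4,054,035 in favor — approved.
Series B: 3/4 of 4773501 = 3580125.75, rounded up to 3580126; 3,580,126 required, 3,580,126 in favor — approved.
Series C: a majority of 837474 is 418738; 418,738 required, 418,738 in favor — approved.

Approved — every class gave the required vote.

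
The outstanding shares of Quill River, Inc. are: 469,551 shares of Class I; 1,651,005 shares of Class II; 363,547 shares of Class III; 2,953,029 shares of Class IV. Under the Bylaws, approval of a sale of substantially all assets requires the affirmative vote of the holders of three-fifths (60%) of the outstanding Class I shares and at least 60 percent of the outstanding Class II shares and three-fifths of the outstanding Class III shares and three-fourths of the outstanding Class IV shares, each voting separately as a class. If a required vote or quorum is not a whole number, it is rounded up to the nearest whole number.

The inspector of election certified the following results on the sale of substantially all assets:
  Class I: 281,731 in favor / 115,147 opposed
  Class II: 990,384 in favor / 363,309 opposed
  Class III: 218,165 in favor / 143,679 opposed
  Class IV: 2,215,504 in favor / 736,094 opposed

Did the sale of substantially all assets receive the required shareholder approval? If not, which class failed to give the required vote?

Class I: 3/5 of 469551 = 281730.60, rounded up to 281731; 281,731 required, 281,731 in favor — approved.
Class II: 3/5 of 1651005 = 990603; 990,603 required, 990,384 in favor — not approved.
Class III: 3/5 of 363547 = 218128.20, rounded up to 218129; 218,129 required, 218,165 in favor — approved.
Class IV: 3/4 of 2953029 = 2214771.75, rounded up to 2214772; 2,214,772 required, 2,215,504 in favor — approved.

Not approved — the Class II shares did not give the required vote.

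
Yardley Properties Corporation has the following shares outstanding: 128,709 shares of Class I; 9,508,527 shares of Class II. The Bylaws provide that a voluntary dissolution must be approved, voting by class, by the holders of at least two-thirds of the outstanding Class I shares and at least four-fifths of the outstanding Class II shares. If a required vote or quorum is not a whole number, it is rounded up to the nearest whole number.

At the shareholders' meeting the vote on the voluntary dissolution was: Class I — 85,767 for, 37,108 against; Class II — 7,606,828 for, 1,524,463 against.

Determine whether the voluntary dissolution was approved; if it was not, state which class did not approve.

Class I: 2/3 of 128709 = 85806; 85,806 required, 85,767 in favor — not approved.
Class II: 4/5 of 9508527 = 7606821.60, rounded up to 7606822; 7,606,822 required, 7,606,828 in favor — approved.

Not approved — the Class I shares did not give the required vote.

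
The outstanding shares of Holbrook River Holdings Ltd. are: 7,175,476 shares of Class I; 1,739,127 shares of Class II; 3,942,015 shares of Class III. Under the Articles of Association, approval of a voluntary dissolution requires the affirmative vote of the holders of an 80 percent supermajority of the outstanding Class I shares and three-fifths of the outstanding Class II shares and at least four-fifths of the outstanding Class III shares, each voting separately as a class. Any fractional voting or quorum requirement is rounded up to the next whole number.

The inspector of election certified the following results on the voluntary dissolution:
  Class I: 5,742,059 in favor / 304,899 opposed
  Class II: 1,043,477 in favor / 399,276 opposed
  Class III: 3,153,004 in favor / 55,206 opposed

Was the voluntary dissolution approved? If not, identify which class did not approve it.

Not approved — the Class III shares did not give the required vote.

Class I: 4/5 of 7175476 = 5740380.80, rounded up to 5740381; 5,740,381 required, 5,742,059 in favor — approved.
Class II: 3/5 of 1739127 = 1043476.20, rounded up to 1043477; 1,043,477 required, 1,043,477 in favor — approved.
Class III: 4/5 of 3942015 = 3153612; 3,153,612 required, 3,153,004 in favor — not approved.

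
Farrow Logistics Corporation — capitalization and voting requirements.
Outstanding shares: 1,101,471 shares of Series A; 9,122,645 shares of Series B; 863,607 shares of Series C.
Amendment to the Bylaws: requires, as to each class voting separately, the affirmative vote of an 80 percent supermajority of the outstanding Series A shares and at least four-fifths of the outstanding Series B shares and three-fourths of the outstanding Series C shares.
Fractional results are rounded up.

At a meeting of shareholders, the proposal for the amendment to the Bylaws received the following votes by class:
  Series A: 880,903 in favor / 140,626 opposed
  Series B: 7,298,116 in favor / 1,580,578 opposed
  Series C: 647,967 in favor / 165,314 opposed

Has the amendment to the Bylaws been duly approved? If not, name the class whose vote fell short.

Series A: 4/5 of 1101471 = 881176.80, rounded up to 881177; 881,177 required, 880,903 in favor — not approved.
Series B: 4/5 of 9122645 = 7298116; 7,298,116 required, 7,298,116 in favor — approved.
Series C: 3/4 of 863607 = 647705.25, rounded up to 647706; 647,706 required, 647,967 in favor — approved.

Not approved — the Series A shares did not give the required vote.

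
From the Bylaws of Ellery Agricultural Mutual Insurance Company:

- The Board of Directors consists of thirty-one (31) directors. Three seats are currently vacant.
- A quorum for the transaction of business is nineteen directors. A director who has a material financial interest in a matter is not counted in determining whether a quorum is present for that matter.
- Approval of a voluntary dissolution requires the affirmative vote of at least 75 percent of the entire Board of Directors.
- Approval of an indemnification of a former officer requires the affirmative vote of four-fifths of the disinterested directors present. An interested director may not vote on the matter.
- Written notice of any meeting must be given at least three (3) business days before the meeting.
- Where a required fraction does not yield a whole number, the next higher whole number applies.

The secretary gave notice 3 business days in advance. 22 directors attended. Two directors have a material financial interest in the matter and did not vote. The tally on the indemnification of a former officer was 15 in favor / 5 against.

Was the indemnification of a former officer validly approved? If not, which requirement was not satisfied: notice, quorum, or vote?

Invalid — vote requirement not satisfied.

Notice: 3 business days given; 3 required (3 ≥ 3). Satisfied.
Quorum: 22 present, but the 2 interested directors do not count, leaving 20. Quorum is 19. Satisfied.
Vote: the indemnification of a former officer requires four-fifths of the disinterested directors present (22 − 2 = 20). 4/5 of 20 = 16, so 16 affirmative votes are needed; 15 voted in favor. Not satisfied.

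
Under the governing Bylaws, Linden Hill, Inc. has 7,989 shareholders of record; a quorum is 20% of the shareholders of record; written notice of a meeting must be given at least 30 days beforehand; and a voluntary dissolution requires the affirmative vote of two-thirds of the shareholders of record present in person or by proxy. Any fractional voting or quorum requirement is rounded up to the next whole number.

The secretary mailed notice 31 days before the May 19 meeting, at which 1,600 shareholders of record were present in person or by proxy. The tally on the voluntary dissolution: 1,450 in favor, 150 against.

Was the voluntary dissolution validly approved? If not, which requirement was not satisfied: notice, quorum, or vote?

Notice: 31 days given; 30 required. Satisfied.
Quorum: 20% of 7,989 = 1,597.80, rounded up to 1,598; 1,600 present. Satisfied.
Vote: requires two-thirds of those present (1,600); 2/3 of 1600 = 1066.67, rounded up to 1067, so 1,067 needed; 1,450 in favor. Satisfied.

Valid — all requirements satisfied.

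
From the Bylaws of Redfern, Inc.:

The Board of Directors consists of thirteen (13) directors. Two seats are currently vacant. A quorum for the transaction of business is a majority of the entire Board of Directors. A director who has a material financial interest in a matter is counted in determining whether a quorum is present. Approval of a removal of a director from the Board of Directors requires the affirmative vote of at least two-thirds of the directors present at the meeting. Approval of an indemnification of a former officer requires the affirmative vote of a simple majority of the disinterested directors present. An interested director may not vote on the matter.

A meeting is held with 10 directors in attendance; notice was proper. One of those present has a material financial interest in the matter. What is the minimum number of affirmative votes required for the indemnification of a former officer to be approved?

5

The indemnification of a former officer requires a majority of the disinterested directors present (10 − 1 = 9).
A majority of 9 is 5.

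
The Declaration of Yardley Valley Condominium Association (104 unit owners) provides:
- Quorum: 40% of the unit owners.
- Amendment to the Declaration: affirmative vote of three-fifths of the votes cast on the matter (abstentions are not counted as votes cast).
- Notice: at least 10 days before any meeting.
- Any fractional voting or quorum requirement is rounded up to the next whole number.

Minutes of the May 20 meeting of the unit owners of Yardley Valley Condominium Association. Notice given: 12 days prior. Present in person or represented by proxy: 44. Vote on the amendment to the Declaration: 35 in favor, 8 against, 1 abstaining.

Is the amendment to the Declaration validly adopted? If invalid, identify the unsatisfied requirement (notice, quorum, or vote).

Valid — all requirements satisfied.

Notice: 12 days given; 10 required. Satisfied.
Quorum: 40% of 104 = 41.60, rounded up to 42; 44 present. Satisfied.
Vote: requires three-fifths of the votes cast (44 − 1 abstaining = 43); 3/5 of 43 = 25.80, rounded up to 26, so 26 needed; 35 in favor. Satisfied.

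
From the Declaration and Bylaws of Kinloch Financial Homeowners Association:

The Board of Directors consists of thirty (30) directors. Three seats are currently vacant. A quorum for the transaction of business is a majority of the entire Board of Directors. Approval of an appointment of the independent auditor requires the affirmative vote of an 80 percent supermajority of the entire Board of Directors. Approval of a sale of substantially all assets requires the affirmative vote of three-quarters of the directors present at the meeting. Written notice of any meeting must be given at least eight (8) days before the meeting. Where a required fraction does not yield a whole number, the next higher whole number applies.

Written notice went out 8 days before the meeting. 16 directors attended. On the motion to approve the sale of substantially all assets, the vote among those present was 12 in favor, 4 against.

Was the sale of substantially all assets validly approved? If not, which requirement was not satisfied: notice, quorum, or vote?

Valid — all requirements satisfied.

Notice: 8 days given; 8 required (8 ≥ 8). Satisfied.
Quorum: 16 present; quorum is 16. Satisfied.
Vote: the sale of substantially all assets requires three-fourths of the directors present (16). 3/4 of 16 = 12, so 12 affirmative votes are needed; 12 voted in favor. Satisfied.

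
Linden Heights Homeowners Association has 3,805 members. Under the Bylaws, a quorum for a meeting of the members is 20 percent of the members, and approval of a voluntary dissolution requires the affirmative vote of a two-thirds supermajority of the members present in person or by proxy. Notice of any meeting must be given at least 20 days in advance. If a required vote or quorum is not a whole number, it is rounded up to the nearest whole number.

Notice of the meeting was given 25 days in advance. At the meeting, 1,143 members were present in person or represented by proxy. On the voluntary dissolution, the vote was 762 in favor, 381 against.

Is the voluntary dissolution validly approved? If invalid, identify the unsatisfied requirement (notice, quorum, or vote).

Notice: 25 days given; 20 required. Satisfied.
Quorum: 20% of 3,805 = 761; 1,143 present. Satisfied.
Vote: requires two-thirds of those present (1,143); 2/3 of 1143 = 762, so 762 needed; 762 in favor. Satisfied.

Valid — all requirements satisfied.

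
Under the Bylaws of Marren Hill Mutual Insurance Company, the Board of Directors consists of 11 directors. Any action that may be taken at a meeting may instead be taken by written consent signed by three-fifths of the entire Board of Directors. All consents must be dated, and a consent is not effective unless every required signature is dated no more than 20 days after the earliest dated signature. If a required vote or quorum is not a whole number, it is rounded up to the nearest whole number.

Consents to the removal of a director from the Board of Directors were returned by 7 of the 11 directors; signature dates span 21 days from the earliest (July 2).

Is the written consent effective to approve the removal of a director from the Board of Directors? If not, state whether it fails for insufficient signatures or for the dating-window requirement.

Signatures required: three-fifths of 11 — 3/5 of 11 = 6.60, rounded up to 7, so 7 needed; 7 signed. Sufficient.
Dating window: the latest signature is 21 days after the earliest; the limit is 20 days. Outside the window.

Not effective — dating-window requirement not satisfied.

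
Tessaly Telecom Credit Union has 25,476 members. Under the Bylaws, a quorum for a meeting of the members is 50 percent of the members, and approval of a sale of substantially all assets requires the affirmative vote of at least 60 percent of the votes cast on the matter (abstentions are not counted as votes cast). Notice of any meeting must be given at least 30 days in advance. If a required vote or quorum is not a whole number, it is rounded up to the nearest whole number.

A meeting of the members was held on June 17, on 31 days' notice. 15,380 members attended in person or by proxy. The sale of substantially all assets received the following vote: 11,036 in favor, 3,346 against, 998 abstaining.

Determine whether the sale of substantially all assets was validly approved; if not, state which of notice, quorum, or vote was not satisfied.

Notice: 31 days given; 30 required. Satisfied.
Quorum: 50% of 25,476 = 12,738; 15,380 present. Satisfied.
Vote: requires three-fifths of the votes cast (15,380 − 998 abstaining = 14,382); 3/5 of 14382 = 8629.20, rounded up to 8630, so 8,630 needed; 11,036 in favor. Satisfied.

Valid — all requirements satisfied.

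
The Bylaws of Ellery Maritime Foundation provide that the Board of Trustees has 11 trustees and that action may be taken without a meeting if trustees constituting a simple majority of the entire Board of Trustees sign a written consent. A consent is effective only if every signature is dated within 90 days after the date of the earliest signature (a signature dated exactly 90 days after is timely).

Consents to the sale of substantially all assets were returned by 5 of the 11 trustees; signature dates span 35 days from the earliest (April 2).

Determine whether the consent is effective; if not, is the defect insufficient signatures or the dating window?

Signatures required: a simple majority of 11 — a majority of 11 is 6, so 6 needed; 5 signed. Insufficient.
Dating window: the latest signature is 35 days after the earliest; the limit is 90 days. Within the window.

Not effective — insufficient signatures.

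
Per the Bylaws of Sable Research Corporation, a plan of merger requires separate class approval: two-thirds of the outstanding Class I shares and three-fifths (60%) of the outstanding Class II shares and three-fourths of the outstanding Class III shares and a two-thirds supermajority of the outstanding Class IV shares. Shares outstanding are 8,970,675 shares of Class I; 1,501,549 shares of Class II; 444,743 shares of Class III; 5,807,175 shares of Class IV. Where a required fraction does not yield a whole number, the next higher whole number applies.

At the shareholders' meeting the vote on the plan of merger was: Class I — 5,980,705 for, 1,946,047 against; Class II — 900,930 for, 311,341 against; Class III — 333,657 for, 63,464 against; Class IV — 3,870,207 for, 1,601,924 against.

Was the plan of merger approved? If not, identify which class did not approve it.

Not approved — the Class IV shares did not give the required vote.

Class I: 2/3 of 8970675 = 5980450; 5,980,450 required, 5,980,705 in favor — approved.
Class II: 3/5 of 1501549 = 900929.40, rounded up to 900930; 900,930 required, 900,930 in favor — approved.
Class III: 3/4 of 444743 = 333557.25, rounded up to 333558; 333,558 required, 333,657 in favor — approved.
Class IV: 2/3 of 5807175 = 3871450; 3,871,450 required, 3,870,207 in favor — not approved.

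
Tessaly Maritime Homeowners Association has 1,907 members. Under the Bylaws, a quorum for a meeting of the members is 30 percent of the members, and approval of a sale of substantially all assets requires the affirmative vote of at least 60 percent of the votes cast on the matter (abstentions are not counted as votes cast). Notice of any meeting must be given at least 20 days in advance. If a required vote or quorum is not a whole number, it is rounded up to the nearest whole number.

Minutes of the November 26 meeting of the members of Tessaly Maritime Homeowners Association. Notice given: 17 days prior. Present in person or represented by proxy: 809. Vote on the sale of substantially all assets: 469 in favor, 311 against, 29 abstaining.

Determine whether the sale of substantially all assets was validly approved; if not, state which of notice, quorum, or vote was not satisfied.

Invalid — notice requirement not satisfied.

Notice: 17 days given; 20 required. Not satisfied.
Quorum: 30% of 1,907 = 572.10, rounded up to 573; 809 present. Satisfied.
Vote: requires three-fifths of the votes cast (809 − 29 abstaining = 780); 3/5 of 780 = 468, so 468 needed; 469 in favor. Satisfied.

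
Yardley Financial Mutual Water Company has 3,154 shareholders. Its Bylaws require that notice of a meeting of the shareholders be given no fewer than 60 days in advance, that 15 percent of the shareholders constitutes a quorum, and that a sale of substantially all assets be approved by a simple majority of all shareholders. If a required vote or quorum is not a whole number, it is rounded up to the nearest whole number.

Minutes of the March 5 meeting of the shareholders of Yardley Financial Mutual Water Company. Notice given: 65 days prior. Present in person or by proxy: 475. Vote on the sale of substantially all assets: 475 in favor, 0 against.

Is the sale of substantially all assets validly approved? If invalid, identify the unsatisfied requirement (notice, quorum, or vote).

Invalid — vote requirement not satisfied.

Notice: 65 days given; 60 required. Satisfied.
Quorum: 15% of 3,154 = 473.10, rounded up to 474; 475 present. Satisfied.
Vote: requires a majority of all shareholders (3,154); a majority of 3154 is 1578, so 1,578 needed; 475 in favor. Not satisfied.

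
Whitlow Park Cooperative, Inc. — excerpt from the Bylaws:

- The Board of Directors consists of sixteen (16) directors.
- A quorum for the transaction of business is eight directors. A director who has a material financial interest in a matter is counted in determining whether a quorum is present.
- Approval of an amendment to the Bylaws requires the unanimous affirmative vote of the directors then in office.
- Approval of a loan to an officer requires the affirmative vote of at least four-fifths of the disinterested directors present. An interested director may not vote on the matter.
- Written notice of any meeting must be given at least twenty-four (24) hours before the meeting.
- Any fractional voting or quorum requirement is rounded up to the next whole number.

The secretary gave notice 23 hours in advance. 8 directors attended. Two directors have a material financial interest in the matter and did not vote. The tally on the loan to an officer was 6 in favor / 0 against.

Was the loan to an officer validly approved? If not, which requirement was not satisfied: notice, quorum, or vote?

Invalid — notice requirement not satisfied.

Notice: 23 hours given; 24 required (23 < 24). Not satisfied.
Quorum: 8 present (interested directors count toward quorum); quorum is 8. Satisfied.
Vote: the loan to an officer requires four-fifths of the disinterested directors present (8 − 2 = 6). 4/5 of 6 = 4.80, rounded up to 5, so 5 affirmative votes are needed; 6 voted in favor. Satisfied.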